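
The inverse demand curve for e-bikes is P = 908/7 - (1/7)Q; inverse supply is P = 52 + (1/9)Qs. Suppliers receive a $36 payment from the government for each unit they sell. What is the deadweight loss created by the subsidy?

Pre-subsidy: 908/7 - (1/7)Q = 52 + (1/9)Q gives Q* = 306 and P* = 86.
With the subsidy, sellers receive Ps = Pb + 36 for each unit, where Pb is the price buyers pay.
On the curves, Pb = 908/7 - (1/7)Q and Ps = 52 + (1/9)Q; the wedge Ps − Pb = 36 gives 52 + (1/9)Q − (908/7 - (1/7)Q) = 36, so Q' = 447.75.
Then Pb = 908/7 − (1/7)·447.75 = 65.75 and Ps = 52 + (1/9)·447.75 = 101.75.
The subsidy expands output by 447.75 − 306 = 141.75 past the efficient level; on those units the gap between marginal cost and willingness to pay runs from 0 up to 36.
DWL = ½ × 36 × 141.75 = 2551.5.

Deadweight loss = $2551.5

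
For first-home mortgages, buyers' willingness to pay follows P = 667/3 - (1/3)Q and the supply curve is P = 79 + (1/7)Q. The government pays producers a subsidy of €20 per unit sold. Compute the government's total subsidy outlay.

Government cost = €6860

Pre-subsidy: 667/3 - (1/3)Q = 79 + (1/7)Q gives Q* = 301 and P* = 122.
With the subsidy, sellers receive Ps = Pb + 20 for each unit, where Pb is the price buyers pay.
On the curves, Pb = 667/3 - (1/3)Q and Ps = 79 + (1/7)Q; the wedge Ps − Pb = 20 gives 79 + (1/7)Q − (667/3 - (1/3)Q) = 20, so Q' = 343.
Then Pb = 667/3 − (1/3)·343 = 108 and Ps = 79 + (1/7)·343 = 128.
Government outlay = subsidy × quantity = 20 × 343 = 6860.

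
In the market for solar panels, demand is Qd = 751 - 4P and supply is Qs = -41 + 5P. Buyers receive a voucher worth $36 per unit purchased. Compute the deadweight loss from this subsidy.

Deadweight loss = $1440

Pre-subsidy: 751 - 4P = -41 + 5P gives P* = 88, Q* = 399.
With the rebate, buyers effectively pay Pb = Ps − 36, where Ps is the price sellers receive.
Demand in terms of Ps becomes Qd = 751 − 4(Ps − 36) = 895 - 4Ps. Setting this equal to supply: 895 - 4Ps = -41 + 5Ps, so Ps = 104.
Buyers pay Pb = 104 − 36 = 68; Q' = -41 + 5·104 = 479.
The subsidy expands output by 479 − 399 = 80 past the efficient level; on those units the gap between marginal cost and willingness to pay runs from 0 up to 36.
DWL = ½ × 36 × 80 = 1440.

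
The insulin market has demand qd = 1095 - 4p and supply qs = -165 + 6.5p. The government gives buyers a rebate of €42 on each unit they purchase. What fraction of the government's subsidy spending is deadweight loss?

DWL / government spending = 52/719

Pre-subsidy: 1095 - 4p = -165 + 6.5p gives p* = 120, q* = 615.
With the rebate, buyers effectively pay pb = ps − 42, where ps is the price sellers receive.
Demand in terms of ps becomes qd = 1095 − 4(ps − 42) = 1263 - 4ps. Setting this equal to supply: 1263 - 4ps = -165 + 6.5ps, so ps = 136.
Buyers pay pb = 136 − 42 = 94; q' = -165 + 6.5·136 = 719.
ΔCS = ½(615 + 719)(120 − 94) = 17342; ΔPS = ½(615 + 719)(136 − 120) = 10672.
Government spending = 42 × 719 = 30198.
DWL = ½ × 42 × (719 − 615) = 2184; fraction = 2184 / 30198 = 52/719.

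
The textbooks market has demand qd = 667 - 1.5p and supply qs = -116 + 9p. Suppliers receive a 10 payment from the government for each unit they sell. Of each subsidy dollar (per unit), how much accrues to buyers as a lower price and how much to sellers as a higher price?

Pre-subsidy: 667 - 1.5p = -116 + 9p gives p* = 522/7, q* = 3886/7.
With the subsidy, sellers receive ps = pb + 10 for each unit, where pb is the price buyers pay.
Supply in terms of pb becomes qs = -116 + 9(pb + 10) = -26 + 9pb. Setting this equal to demand: 667 - 1.5pb = -26 + 9pb, so pb = 66.
Sellers receive ps = 66 + 10 = 76; q' = 667 − 1.5·66 = 568.
Buyers' price falls by p* − pb = 522/7 − 66 = 60/7; sellers' price rises by ps − p* = 76 − 522/7 = 10/7.

Buyers gain 60/7 per unit; sellers gain 10/7 per unit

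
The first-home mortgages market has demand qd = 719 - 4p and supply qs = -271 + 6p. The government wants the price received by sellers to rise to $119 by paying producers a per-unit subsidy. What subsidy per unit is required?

Required subsidy s = $50 per unit

At a seller price of 119, quantity supplied is -271 + 6·119 = 443.
Buyers absorb 443 only when they pay pb with 719 − 4·pb = 443, i.e. pb = 69.
s = ps − pb = 119 − 69 = 50.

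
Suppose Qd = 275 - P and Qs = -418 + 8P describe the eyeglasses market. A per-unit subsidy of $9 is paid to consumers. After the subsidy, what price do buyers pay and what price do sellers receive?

Buyers pay $69; sellers receive $78

Pre-subsidy: 275 - P = -418 + 8P gives P* = 77, Q* = 198.
With the rebate, buyers effectively pay Pb = Ps − 9, where Ps is the price sellers receive.
Demand in terms of Ps becomes Qd = 275 − 1(Ps − 9) = 284 - Ps. Setting this equal to supply: 284 - Ps = -418 + 8Ps, so Ps = 78.
Buyers pay Pb = 78 − 9 = 69; Q' = -418 + 8·78 = 206.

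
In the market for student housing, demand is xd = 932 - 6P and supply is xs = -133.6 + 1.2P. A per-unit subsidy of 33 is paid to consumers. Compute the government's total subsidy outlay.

Pre-subsidy: 932 - 6P = -133.6 + 1.2P gives P* = 148, x* = 44.
With the rebate, buyers effectively pay Pb = Ps − 33, where Ps is the price sellers receive.
Demand in terms of Ps becomes xd = 932 − 6(Ps − 33) = 1130 - 6Ps. Setting this equal to supply: 1130 - 6Ps = -133.6 + 1.2Ps, so Ps = 175.5.
Buyers pay Pb = 175.5 − 33 = 142.5; x' = -133.6 + 1.2·175.5 = 77.
Government outlay = subsidy × quantity = 33 × 77 = 2541.

Government cost = 2541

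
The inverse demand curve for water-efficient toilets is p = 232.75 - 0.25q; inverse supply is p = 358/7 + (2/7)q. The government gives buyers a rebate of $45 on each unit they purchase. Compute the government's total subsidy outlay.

Government cost = $19035

Pre-subsidy: 232.75 - 0.25q = 358/7 + (2/7)q gives q* = 339 and p* = 148.
With the rebate, buyers effectively pay pb = ps − 45, where ps is the price sellers receive.
On the curves, pb = 232.75 - 0.25q and ps = 358/7 + (2/7)q; the wedge ps − pb = 45 gives 358/7 + (2/7)q − (232.75 - 0.25q) = 45, so q' = 423.
Then pb = 232.75 − 0.25·423 = 127 and ps = 358/7 + (2/7)·423 = 172.
Government outlay = subsidy × quantity = 45 × 423 = 19035.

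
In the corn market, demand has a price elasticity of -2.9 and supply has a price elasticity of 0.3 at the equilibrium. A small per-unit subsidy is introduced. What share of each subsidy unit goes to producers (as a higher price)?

Producer share = 0.90625

For a small subsidy around the equilibrium, the benefit split depends on the relative slopes, which at a point are proportional to the elasticities.
Buyer share = εs/(εs + |εd|) = 0.3/(0.3 + 2.9) = 0.09375; seller share = |εd|/(εs + |εd|) = 0.90625.
So producers capture 0.90625 of the subsidy.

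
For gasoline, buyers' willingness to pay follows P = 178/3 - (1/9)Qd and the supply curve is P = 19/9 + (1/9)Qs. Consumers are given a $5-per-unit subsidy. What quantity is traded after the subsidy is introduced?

Pre-subsidy: 178/3 - (1/9)Q = 19/9 + (1/9)Q gives Q* = 257.5 and P* = 553/18.
With the rebate, buyers effectively pay Pb = Ps − 5, where Ps is the price sellers receive.
On the curves, Pb = 178/3 - (1/9)Q and Ps = 19/9 + (1/9)Q; the wedge Ps − Pb = 5 gives 19/9 + (1/9)Q − (178/3 - (1/9)Q) = 5, so Q' = 280.
Then Pb = 178/3 − (1/9)·280 = 254/9 and Ps = 19/9 + (1/9)·280 = 299/9.

Q' = 280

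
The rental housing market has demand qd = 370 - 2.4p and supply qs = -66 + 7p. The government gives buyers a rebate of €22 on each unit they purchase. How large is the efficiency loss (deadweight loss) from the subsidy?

Deadweight loss = 20328/47

Pre-subsidy: 370 - 2.4p = -66 + 7p gives p* = 2180/47, q* = 12158/47.
With the rebate, buyers effectively pay pb = ps − 22, where ps is the price sellers receive.
Demand in terms of ps becomes qd = 370 − 2.4(ps − 22) = 422.8 - 2.4ps. Setting this equal to supply: 422.8 - 2.4ps = -66 + 7ps, so ps = 52.
Buyers pay pb = 52 − 22 = 30; q' = -66 + 7·52 = 298.
The subsidy expands output by 298 − 12158/47 = 1848/47 past the efficient level; on those units the gap between marginal cost and willingness to pay runs from 0 up to 22.
DWL = ½ × 22 × 1848/47 = 20328/47.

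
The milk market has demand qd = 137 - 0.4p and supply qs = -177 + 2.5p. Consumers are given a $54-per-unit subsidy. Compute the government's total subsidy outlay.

Pre-subsidy: 137 - 0.4p = -177 + 2.5p gives p* = 3140/29, q* = 2717/29.
With the rebate, buyers effectively pay pb = ps − 54, where ps is the price sellers receive.
Demand in terms of ps becomes qd = 137 − 0.4(ps − 54) = 158.6 - 0.4ps. Setting this equal to supply: 158.6 - 0.4ps = -177 + 2.5ps, so ps = 3356/29.
Buyers pay pb = 3356/29 − 54 = 1790/29; q' = -177 + 2.5·(3356/29) = 3257/29.
Government outlay = subsidy × quantity = 54 × 3257/29 = 175878/29.

Government cost = 175878/29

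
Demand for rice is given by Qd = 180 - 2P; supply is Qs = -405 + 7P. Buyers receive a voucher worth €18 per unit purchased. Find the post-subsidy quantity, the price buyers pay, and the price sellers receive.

Q' = 78; buyers pay €51; sellers receive €69

Pre-subsidy: 180 - 2P = -405 + 7P gives P* = 65, Q* = 50.
With the rebate, buyers effectively pay Pb = Ps − 18, where Ps is the price sellers receive.
Demand in terms of Ps becomes Qd = 180 − 2(Ps − 18) = 216 - 2Ps. Setting this equal to supply: 216 - 2Ps = -405 + 7Ps, so Ps = 69.
Buyers pay Pb = 69 − 18 = 51; Q' = -405 + 7·69 = 78.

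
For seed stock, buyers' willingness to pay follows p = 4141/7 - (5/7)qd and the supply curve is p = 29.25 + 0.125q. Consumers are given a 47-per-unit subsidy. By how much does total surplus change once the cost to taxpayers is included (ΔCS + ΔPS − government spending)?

Pre-subsidy: 4141/7 - (5/7)q = 29.25 + 0.125q gives q* = 670 and p* = 113.
With the rebate, buyers effectively pay pb = ps − 47, where ps is the price sellers receive.
On the curves, pb = 4141/7 - (5/7)q and ps = 29.25 + 0.125q; the wedge ps − pb = 47 gives 29.25 + 0.125q − (4141/7 - (5/7)q) = 47, so q' = 726.
Then pb = 4141/7 − (5/7)·726 = 73 and ps = 29.25 + 0.125·726 = 120.
ΔCS = ½(670 + 726)(113 − 73) = 27920; ΔPS = ½(670 + 726)(120 − 113) = 4886.
Government spending = 47 × 726 = 34122.
Net change = 27920 + 4886 − 34122 = -1316. The loss equals the DWL triangle ½·47·56.

Net change in total surplus = -1316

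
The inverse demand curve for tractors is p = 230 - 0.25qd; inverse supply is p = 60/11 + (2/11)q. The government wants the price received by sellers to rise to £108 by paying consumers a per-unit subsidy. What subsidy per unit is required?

At a seller price of 108, quantity supplied is -30 + 5.5·108 = 564.
Buyers absorb 564 only when they pay pb = 230 − 0.25·564 = 89.
s = ps − pb = 108 − 89 = 19.

Required subsidy s = £19 per unit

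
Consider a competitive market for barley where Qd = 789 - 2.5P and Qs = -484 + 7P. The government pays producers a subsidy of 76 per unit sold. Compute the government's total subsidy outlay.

Government cost = 45144

Pre-subsidy: 789 - 2.5P = -484 + 7P gives P* = 134, Q* = 454.
With the subsidy, sellers receive Ps = Pb + 76 for each unit, where Pb is the price buyers pay.
Supply in terms of Pb becomes Qs = -484 + 7(Pb + 76) = 48 + 7Pb. Setting this equal to demand: 789 - 2.5Pb = 48 + 7Pb, so Pb = 78.
Sellers receive Ps = 78 + 76 = 154; Q' = 789 − 2.5·78 = 594.
Government outlay = subsidy × quantity = 76 × 594 = 45144.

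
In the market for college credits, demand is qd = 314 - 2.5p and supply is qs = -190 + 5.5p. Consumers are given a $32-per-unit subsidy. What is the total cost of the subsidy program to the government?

Pre-subsidy: 314 - 2.5p = -190 + 5.5p gives p* = 63, q* = 156.5.
With the rebate, buyers effectively pay pb = ps − 32, where ps is the price sellers receive.
Demand in terms of ps becomes qd = 314 − 2.5(ps − 32) = 394 - 2.5ps. Setting this equal to supply: 394 - 2.5ps = -190 + 5.5ps, so ps = 73.
Buyers pay pb = 73 − 32 = 41; q' = -190 + 5.5·73 = 211.5.
Government outlay = subsidy × quantity = 32 × 211.5 = 6768.

Government cost = $6768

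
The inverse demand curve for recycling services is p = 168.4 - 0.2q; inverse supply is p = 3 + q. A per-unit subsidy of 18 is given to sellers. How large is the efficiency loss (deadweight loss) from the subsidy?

Deadweight loss = 135

Pre-subsidy: 168.4 - 0.2q = 3 + q gives q* = 827/6 and p* = 845/6.
With the subsidy, sellers receive ps = pb + 18 for each unit, where pb is the price buyers pay.
On the curves, pb = 168.4 - 0.2q and ps = 3 + q; the wedge ps − pb = 18 gives 3 + q − (168.4 - 0.2q) = 18, so q' = 917/6.
Then pb = 168.4 − 0.2·(917/6) = 827/6 and ps = 3 + 1·(917/6) = 935/6.
The subsidy expands output by 917/6 − 827/6 = 15 past the efficient level; on those units the gap between marginal cost and willingness to pay runs from 0 up to 18.
DWL = ½ × 18 × 15 = 135.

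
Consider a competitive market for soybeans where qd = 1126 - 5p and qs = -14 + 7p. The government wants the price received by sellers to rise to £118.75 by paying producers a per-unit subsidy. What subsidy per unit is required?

Required subsidy s = £57 per unit

At a seller price of 118.75, quantity supplied is -14 + 7·118.75 = 817.25.
Buyers absorb 817.25 only when they pay pb with 1126 − 5·pb = 817.25, i.e. pb = 61.75.
s = ps − pb = 118.75 − 61.75 = 57.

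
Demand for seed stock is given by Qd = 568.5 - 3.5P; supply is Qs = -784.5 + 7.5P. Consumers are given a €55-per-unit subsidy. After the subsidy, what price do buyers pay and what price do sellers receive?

Pre-subsidy: 568.5 - 3.5P = -784.5 + 7.5P gives P* = 123, Q* = 138.
With the rebate, buyers effectively pay Pb = Ps − 55, where Ps is the price sellers receive.
Demand in terms of Ps becomes Qd = 568.5 − 3.5(Ps − 55) = 761 - 3.5Ps. Setting this equal to supply: 761 - 3.5Ps = -784.5 + 7.5Ps, so Ps = 140.5.
Buyers pay Pb = 140.5 − 55 = 85.5; Q' = -784.5 + 7.5·140.5 = 269.25.

Buyers pay €85.5; sellers receive €140.5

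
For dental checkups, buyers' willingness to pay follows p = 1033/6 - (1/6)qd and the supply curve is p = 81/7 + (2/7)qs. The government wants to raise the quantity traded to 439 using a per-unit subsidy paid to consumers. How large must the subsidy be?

Required subsidy s = 38 per unit

At q = 439, from the demand curve buyers pay pb = 1033/6 − (1/6)·439 = 99; from the supply curve sellers need ps = 81/7 + (2/7)·439 = 137.
The subsidy must fill the gap: s = ps − pb = 137 − 99 = 38.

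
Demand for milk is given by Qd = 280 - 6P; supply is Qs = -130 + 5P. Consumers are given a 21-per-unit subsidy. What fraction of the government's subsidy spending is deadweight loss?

DWL / government spending = 0.252

Pre-subsidy: 280 - 6P = -130 + 5P gives P* = 410/11, Q* = 620/11.
With the rebate, buyers effectively pay Pb = Ps − 21, where Ps is the price sellers receive.
Demand in terms of Ps becomes Qd = 280 − 6(Ps − 21) = 406 - 6Ps. Setting this equal to supply: 406 - 6Ps = -130 + 5Ps, so Ps = 536/11.
Buyers pay Pb = 536/11 − 21 = 305/11; Q' = -130 + 5·(536/11) = 1250/11.
ΔCS = ½(620/11 + 1250/11)(410/11 − 305/11) = 8925/11; ΔPS = ½(620/11 + 1250/11)(536/11 − 410/11) = 10710/11.
Government spending = 21 × 1250/11 = 26250/11.
DWL = ½ × 21 × (1250/11 − 620/11) = 6615/11; fraction = (6615/11) / (26250/11) = 0.252.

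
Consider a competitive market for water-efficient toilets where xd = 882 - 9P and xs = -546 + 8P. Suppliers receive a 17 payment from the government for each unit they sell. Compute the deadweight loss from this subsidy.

Pre-subsidy: 882 - 9P = -546 + 8P gives P* = 84, x* = 126.
With the subsidy, sellers receive Ps = Pb + 17 for each unit, where Pb is the price buyers pay.
Supply in terms of Pb becomes xs = -546 + 8(Pb + 17) = -410 + 8Pb. Setting this equal to demand: 882 - 9Pb = -410 + 8Pb, so Pb = 76.
Sellers receive Ps = 76 + 17 = 93; x' = 882 − 9·76 = 198.
The subsidy expands output by 198 − 126 = 72 past the efficient level; on those units the gap between marginal cost and willingness to pay runs from 0 up to 17.
DWL = ½ × 17 × 72 = 612.

Deadweight loss = 612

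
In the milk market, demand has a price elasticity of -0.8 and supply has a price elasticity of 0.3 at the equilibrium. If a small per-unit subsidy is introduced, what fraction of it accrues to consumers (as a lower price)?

Consumer share = 3/11

For a small subsidy around the equilibrium, the benefit split depends on the relative slopes, which at a point are proportional to the elasticities.
Buyer share = εs/(εs + |εd|) = 0.3/(0.3 + 0.8) = 3/11; seller share = |εd|/(εs + |εd|) = 8/11.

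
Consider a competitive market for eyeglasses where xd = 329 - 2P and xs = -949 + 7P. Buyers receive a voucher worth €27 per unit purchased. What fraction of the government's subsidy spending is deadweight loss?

DWL / government spending = 7/29

Pre-subsidy: 329 - 2P = -949 + 7P gives P* = 142, x* = 45.
With the rebate, buyers effectively pay Pb = Ps − 27, where Ps is the price sellers receive.
Demand in terms of Ps becomes xd = 329 − 2(Ps − 27) = 383 - 2Ps. Setting this equal to supply: 383 - 2Ps = -949 + 7Ps, so Ps = 148.
Buyers pay Pb = 148 − 27 = 121; x' = -949 + 7·148 = 87.
ΔCS = ½(45 + 87)(142 − 121) = 1386; ΔPS = ½(45 + 87)(148 − 142) = 396.
Government spending = 27 × 87 = 2349.
DWL = ½ × 27 × (87 − 45) = 567; fraction = 567 / 2349 = 7/29.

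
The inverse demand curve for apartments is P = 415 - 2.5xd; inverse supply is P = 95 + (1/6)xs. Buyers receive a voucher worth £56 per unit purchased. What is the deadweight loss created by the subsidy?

Pre-subsidy: 415 - 2.5x = 95 + (1/6)x gives x* = 120 and P* = 115.
With the rebate, buyers effectively pay Pb = Ps − 56, where Ps is the price sellers receive.
On the curves, Pb = 415 - 2.5x and Ps = 95 + (1/6)x; the wedge Ps − Pb = 56 gives 95 + (1/6)x − (415 - 2.5x) = 56, so x' = 141.
Then Pb = 415 − 2.5·141 = 62.5 and Ps = 95 + (1/6)·141 = 118.5.
The subsidy expands output by 141 − 120 = 21 past the efficient level; on those units the gap between marginal cost and willingness to pay runs from 0 up to 56.
DWL = ½ × 56 × 21 = 588.

Deadweight loss = £588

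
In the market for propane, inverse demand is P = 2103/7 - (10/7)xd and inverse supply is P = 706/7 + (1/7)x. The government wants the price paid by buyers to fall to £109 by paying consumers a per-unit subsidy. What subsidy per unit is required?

At a buyer price of 109, quantity demanded is 210.3 − 0.7·109 = 134.
Sellers supply 134 only when they receive Ps = 706/7 + (1/7)·134 = 120.
s = Ps − Pb = 120 − 109 = 11.

Required subsidy s = £11 per unit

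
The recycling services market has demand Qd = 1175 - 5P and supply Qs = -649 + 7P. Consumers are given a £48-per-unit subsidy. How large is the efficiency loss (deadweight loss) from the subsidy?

Deadweight loss = £3360

Pre-subsidy: 1175 - 5P = -649 + 7P gives P* = 152, Q* = 415.
With the rebate, buyers effectively pay Pb = Ps − 48, where Ps is the price sellers receive.
Demand in terms of Ps becomes Qd = 1175 − 5(Ps − 48) = 1415 - 5Ps. Setting this equal to supply: 1415 - 5Ps = -649 + 7Ps, so Ps = 172.
Buyers pay Pb = 172 − 48 = 124; Q' = -649 + 7·172 = 555.
The subsidy expands output by 555 − 415 = 140 past the efficient level; on those units the gap between marginal cost and willingness to pay runs from 0 up to 48.
DWL = ½ × 48 × 140 = 3360.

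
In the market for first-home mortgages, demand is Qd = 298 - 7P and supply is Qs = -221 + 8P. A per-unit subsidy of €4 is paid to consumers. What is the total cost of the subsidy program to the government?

Government cost = 4244/15

Pre-subsidy: 298 - 7P = -221 + 8P gives P* = 34.6, Q* = 55.8.
With the rebate, buyers effectively pay Pb = Ps − 4, where Ps is the price sellers receive.
Demand in terms of Ps becomes Qd = 298 − 7(Ps − 4) = 326 - 7Ps. Setting this equal to supply: 326 - 7Ps = -221 + 8Ps, so Ps = 547/15.
Buyers pay Pb = 547/15 − 4 = 487/15; Q' = -221 + 8·(547/15) = 1061/15.
Government outlay = subsidy × quantity = 4 × 1061/15 = 4244/15.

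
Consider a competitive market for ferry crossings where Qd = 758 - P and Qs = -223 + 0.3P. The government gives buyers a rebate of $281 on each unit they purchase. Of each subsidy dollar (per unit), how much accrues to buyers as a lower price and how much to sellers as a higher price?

Pre-subsidy: 758 - P = -223 + 0.3P gives P* = 9810/13, Q* = 44/13.
With the rebate, buyers effectively pay Pb = Ps − 281, where Ps is the price sellers receive.
Demand in terms of Ps becomes Qd = 758 − 1(Ps − 281) = 1039 - Ps. Setting this equal to supply: 1039 - Ps = -223 + 0.3Ps, so Ps = 12620/13.
Buyers pay Pb = 12620/13 − 281 = 8967/13; Q' = -223 + 0.3·(12620/13) = 887/13.
Buyers' price falls by P* − Pb = 9810/13 − 8967/13 = 843/13; sellers' price rises by Ps − P* = 12620/13 − 9810/13 = 2810/13.

Buyers gain 843/13 per unit; sellers gain 2810/13 per unit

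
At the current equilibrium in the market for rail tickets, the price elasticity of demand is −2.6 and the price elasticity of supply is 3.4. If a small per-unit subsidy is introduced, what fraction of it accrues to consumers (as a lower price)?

Consumer share = 17/30

For a small subsidy around the equilibrium, the benefit split depends on the relative slopes, which at a point are proportional to the elasticities.
Buyer share = εs/(εs + |εd|) = 3.4/(3.4 + 2.6) = 17/30; seller share = |εd|/(εs + |εd|) = 13/30.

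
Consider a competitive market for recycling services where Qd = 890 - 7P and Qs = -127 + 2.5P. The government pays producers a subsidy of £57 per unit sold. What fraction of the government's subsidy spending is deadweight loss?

Pre-subsidy: 890 - 7P = -127 + 2.5P gives P* = 2034/19, Q* = 2672/19.
With the subsidy, sellers receive Ps = Pb + 57 for each unit, where Pb is the price buyers pay.
Supply in terms of Pb becomes Qs = -127 + 2.5(Pb + 57) = 15.5 + 2.5Pb. Setting this equal to demand: 890 - 7Pb = 15.5 + 2.5Pb, so Pb = 1749/19.
Sellers receive Ps = 1749/19 + 57 = 2832/19; Q' = 890 − 7·(1749/19) = 4667/19.
ΔCS = ½(2672/19 + 4667/19)(2034/19 − 1749/19) = 110085/38; ΔPS = ½(2672/19 + 4667/19)(2832/19 − 2034/19) = 154119/19.
Government spending = 57 × 4667/19 = 14001.
DWL = ½ × 57 × (4667/19 − 2672/19) = 2992.5; fraction = 2992.5 / 14001 = 1995/9334.

DWL / government spending = 1995/9334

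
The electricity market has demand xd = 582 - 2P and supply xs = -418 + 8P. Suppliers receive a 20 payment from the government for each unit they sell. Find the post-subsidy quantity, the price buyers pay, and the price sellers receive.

Pre-subsidy: 582 - 2P = -418 + 8P gives P* = 100, x* = 382.
With the subsidy, sellers receive Ps = Pb + 20 for each unit, where Pb is the price buyers pay.
Supply in terms of Pb becomes xs = -418 + 8(Pb + 20) = -258 + 8Pb. Setting this equal to demand: 582 - 2Pb = -258 + 8Pb, so Pb = 84.
Sellers receive Ps = 84 + 20 = 104; x' = 582 − 2·84 = 414.

x' = 414; buyers pay 84; sellers receive 104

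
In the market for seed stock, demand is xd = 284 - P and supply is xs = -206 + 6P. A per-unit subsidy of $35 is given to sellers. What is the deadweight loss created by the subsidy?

Pre-subsidy: 284 - P = -206 + 6P gives P* = 70, x* = 214.
With the subsidy, sellers receive Ps = Pb + 35 for each unit, where Pb is the price buyers pay.
Supply in terms of Pb becomes xs = -206 + 6(Pb + 35) = 4 + 6Pb. Setting this equal to demand: 284 - Pb = 4 + 6Pb, so Pb = 40.
Sellers receive Ps = 40 + 35 = 75; x' = 284 − 1·40 = 244.
The subsidy expands output by 244 − 214 = 30 past the efficient level; on those units the gap between marginal cost and willingness to pay runs from 0 up to 35.
DWL = ½ × 35 × 30 = 525.

Deadweight loss = $525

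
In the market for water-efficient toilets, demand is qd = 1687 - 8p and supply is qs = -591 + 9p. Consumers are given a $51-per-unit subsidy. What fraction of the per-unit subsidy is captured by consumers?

Consumer share = 9/17

Pre-subsidy: 1687 - 8p = -591 + 9p gives p* = 134, q* = 615.
With the rebate, buyers effectively pay pb = ps − 51, where ps is the price sellers receive.
Demand in terms of ps becomes qd = 1687 − 8(ps − 51) = 2095 - 8ps. Setting this equal to supply: 2095 - 8ps = -591 + 9ps, so ps = 158.
Buyers pay pb = 158 − 51 = 107; q' = -591 + 9·158 = 831.
Buyers' price falls by p* − pb = 134 − 107 = 27; sellers' price rises by ps − p* = 158 − 134 = 24.
So consumers capture 27/51 = 9/17 of each unit of subsidy.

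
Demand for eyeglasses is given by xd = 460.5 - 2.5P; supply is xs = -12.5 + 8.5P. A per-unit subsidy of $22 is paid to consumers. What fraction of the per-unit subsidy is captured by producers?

Pre-subsidy: 460.5 - 2.5P = -12.5 + 8.5P gives P* = 43, x* = 353.
With the rebate, buyers effectively pay Pb = Ps − 22, where Ps is the price sellers receive.
Demand in terms of Ps becomes xd = 460.5 − 2.5(Ps − 22) = 515.5 - 2.5Ps. Setting this equal to supply: 515.5 - 2.5Ps = -12.5 + 8.5Ps, so Ps = 48.
Buyers pay Pb = 48 − 22 = 26; x' = -12.5 + 8.5·48 = 395.5.
Buyers' price falls by P* − Pb = 43 − 26 = 17; sellers' price rises by Ps − P* = 48 − 43 = 5.
So producers capture 5/22 = 5/22 of each unit of subsidy.

Producer share = 5/22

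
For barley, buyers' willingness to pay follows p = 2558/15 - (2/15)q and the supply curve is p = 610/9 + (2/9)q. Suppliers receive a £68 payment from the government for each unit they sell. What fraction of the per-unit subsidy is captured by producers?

Pre-subsidy: 2558/15 - (2/15)q = 610/9 + (2/9)q gives q* = 289 and p* = 132.
With the subsidy, sellers receive ps = pb + 68 for each unit, where pb is the price buyers pay.
On the curves, pb = 2558/15 - (2/15)q and ps = 610/9 + (2/9)q; the wedge ps − pb = 68 gives 610/9 + (2/9)q − (2558/15 - (2/15)q) = 68, so q' = 480.25.
Then pb = 2558/15 − (2/15)·480.25 = 106.5 and ps = 610/9 + (2/9)·480.25 = 174.5.
Buyers' price falls by p* − pb = 132 − 106.5 = 25.5; sellers' price rises by ps − p* = 174.5 − 132 = 42.5.
So producers capture 42.5/68 = 0.625 of each unit of subsidy.

Producer share = 0.625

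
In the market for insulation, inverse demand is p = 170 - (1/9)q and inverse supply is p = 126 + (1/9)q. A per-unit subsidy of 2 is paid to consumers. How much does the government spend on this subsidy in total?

Government cost = 414

Pre-subsidy: 170 - (1/9)q = 126 + (1/9)q gives q* = 198 and p* = 148.
With the rebate, buyers effectively pay pb = ps − 2, where ps is the price sellers receive.
On the curves, pb = 170 - (1/9)q and ps = 126 + (1/9)q; the wedge ps − pb = 2 gives 126 + (1/9)q − (170 - (1/9)q) = 2, so q' = 207.
Then pb = 170 − (1/9)·207 = 147 and ps = 126 + (1/9)·207 = 149.
Government outlay = subsidy × quantity = 2 × 207 = 414.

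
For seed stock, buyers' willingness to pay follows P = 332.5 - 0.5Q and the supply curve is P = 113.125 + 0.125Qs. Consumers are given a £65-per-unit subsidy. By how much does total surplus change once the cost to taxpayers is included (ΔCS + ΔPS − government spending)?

Pre-subsidy: 332.5 - 0.5Q = 113.125 + 0.125Q gives Q* = 351 and P* = 157.
With the rebate, buyers effectively pay Pb = Ps − 65, where Ps is the price sellers receive.
On the curves, Pb = 332.5 - 0.5Q and Ps = 113.125 + 0.125Q; the wedge Ps − Pb = 65 gives 113.125 + 0.125Q − (332.5 - 0.5Q) = 65, so Q' = 455.
Then Pb = 332.5 − 0.5·455 = 105 and Ps = 113.125 + 0.125·455 = 170.
ΔCS = ½(351 + 455)(157 − 105) = 20956; ΔPS = ½(351 + 455)(170 − 157) = 5239.
Government spending = 65 × 455 = 29575.
Net change = 20956 + 5239 − 29575 = -3380. The loss equals the DWL triangle ½·65·104.

Net change in total surplus = -£3380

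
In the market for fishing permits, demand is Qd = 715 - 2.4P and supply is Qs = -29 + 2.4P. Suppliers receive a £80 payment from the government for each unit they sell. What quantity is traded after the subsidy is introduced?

Pre-subsidy: 715 - 2.4P = -29 + 2.4P gives P* = 155, Q* = 343.
With the subsidy, sellers receive Ps = Pb + 80 for each unit, where Pb is the price buyers pay.
Supply in terms of Pb becomes Qs = -29 + 2.4(Pb + 80) = 163 + 2.4Pb. Setting this equal to demand: 715 - 2.4Pb = 163 + 2.4Pb, so Pb = 115.
Sellers receive Ps = 115 + 80 = 195; Q' = 715 − 2.4·115 = 439.

Q' = 439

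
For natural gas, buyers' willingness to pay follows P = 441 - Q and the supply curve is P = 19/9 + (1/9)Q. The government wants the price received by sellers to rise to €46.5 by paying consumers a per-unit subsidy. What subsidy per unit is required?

Required subsidy s = €5 per unit

At a seller price of 46.5, quantity supplied is -19 + 9·46.5 = 399.5.
Buyers absorb 399.5 only when they pay Pb = 441 − 1·399.5 = 41.5.
s = Ps − Pb = 46.5 − 41.5 = 5.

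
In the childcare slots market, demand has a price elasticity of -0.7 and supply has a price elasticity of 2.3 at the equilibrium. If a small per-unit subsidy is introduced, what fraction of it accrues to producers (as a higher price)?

For a small subsidy around the equilibrium, the benefit split depends on the relative slopes, which at a point are proportional to the elasticities.
Buyer share = εs/(εs + |εd|) = 2.3/(2.3 + 0.7) = 23/30; seller share = |εd|/(εs + |εd|) = 7/30.
So producers capture 7/30 of the subsidy.

Producer share = 7/30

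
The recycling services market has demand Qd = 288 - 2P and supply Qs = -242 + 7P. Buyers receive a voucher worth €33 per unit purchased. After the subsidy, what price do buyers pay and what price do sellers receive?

Pre-subsidy: 288 - 2P = -242 + 7P gives P* = 530/9, Q* = 1532/9.
With the rebate, buyers effectively pay Pb = Ps − 33, where Ps is the price sellers receive.
Demand in terms of Ps becomes Qd = 288 − 2(Ps − 33) = 354 - 2Ps. Setting this equal to supply: 354 - 2Ps = -242 + 7Ps, so Ps = 596/9.
Buyers pay Pb = 596/9 − 33 = 299/9; Q' = -242 + 7·(596/9) = 1994/9.

Buyers pay 299/9; sellers receive 596/9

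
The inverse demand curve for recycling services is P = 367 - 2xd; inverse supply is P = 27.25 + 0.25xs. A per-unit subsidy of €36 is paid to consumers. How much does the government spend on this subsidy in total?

Pre-subsidy: 367 - 2x = 27.25 + 0.25x gives x* = 151 and P* = 65.
With the rebate, buyers effectively pay Pb = Ps − 36, where Ps is the price sellers receive.
On the curves, Pb = 367 - 2x and Ps = 27.25 + 0.25x; the wedge Ps − Pb = 36 gives 27.25 + 0.25x − (367 - 2x) = 36, so x' = 167.
Then Pb = 367 − 2·167 = 33 and Ps = 27.25 + 0.25·167 = 69.
Government outlay = subsidy × quantity = 36 × 167 = 6012.

Government cost = €6012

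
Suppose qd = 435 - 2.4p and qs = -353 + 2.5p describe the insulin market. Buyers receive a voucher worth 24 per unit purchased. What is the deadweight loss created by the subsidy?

Deadweight loss = 17280/49

Pre-subsidy: 435 - 2.4p = -353 + 2.5p gives p* = 7880/49, q* = 2403/49.
With the rebate, buyers effectively pay pb = ps − 24, where ps is the price sellers receive.
Demand in terms of ps becomes qd = 435 − 2.4(ps − 24) = 492.6 - 2.4ps. Setting this equal to supply: 492.6 - 2.4ps = -353 + 2.5ps, so ps = 1208/7.
Buyers pay pb = 1208/7 − 24 = 1040/7; q' = -353 + 2.5·(1208/7) = 549/7.
The subsidy expands output by 549/7 − 2403/49 = 1440/49 past the efficient level; on those units the gap between marginal cost and willingness to pay runs from 0 up to 24.
DWL = ½ × 24 × 1440/49 = 17280/49.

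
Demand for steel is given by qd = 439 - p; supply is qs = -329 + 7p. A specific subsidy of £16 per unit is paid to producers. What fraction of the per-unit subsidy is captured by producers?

Pre-subsidy: 439 - p = -329 + 7p gives p* = 96, q* = 343.
With the subsidy, sellers receive ps = pb + 16 for each unit, where pb is the price buyers pay.
Supply in terms of pb becomes qs = -329 + 7(pb + 16) = -217 + 7pb. Setting this equal to demand: 439 - pb = -217 + 7pb, so pb = 82.
Sellers receive ps = 82 + 16 = 98; q' = 439 − 1·82 = 357.
Buyers' price falls by p* − pb = 96 − 82 = 14; sellers' price rises by ps − p* = 98 − 96 = 2.
So producers capture 2/16 = 0.125 of each unit of subsidy.

Producer share = 0.125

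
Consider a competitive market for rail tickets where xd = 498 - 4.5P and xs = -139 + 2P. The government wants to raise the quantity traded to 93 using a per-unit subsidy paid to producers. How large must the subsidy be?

At x = 93, invert demand for the buyer price: Pb = (498 − 93)/4.5 = 90; invert supply for the seller price: Ps = (93 − (-139))/2 = 116.
The subsidy must fill the gap: s = Ps − Pb = 116 − 90 = 26.

Required subsidy s = 26 per unit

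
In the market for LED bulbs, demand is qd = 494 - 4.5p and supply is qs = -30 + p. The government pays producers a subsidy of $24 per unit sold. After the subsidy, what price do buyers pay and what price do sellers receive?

Buyers pay 1000/11; sellers receive 1264/11

Pre-subsidy: 494 - 4.5p = -30 + p gives p* = 1048/11, q* = 718/11.
With the subsidy, sellers receive ps = pb + 24 for each unit, where pb is the price buyers pay.
Supply in terms of pb becomes qs = -30 + 1(pb + 24) = -6 + pb. Setting this equal to demand: 494 - 4.5pb = -6 + pb, so pb = 1000/11.
Sellers receive ps = 1000/11 + 24 = 1264/11; q' = 494 − 4.5·(1000/11) = 934/11.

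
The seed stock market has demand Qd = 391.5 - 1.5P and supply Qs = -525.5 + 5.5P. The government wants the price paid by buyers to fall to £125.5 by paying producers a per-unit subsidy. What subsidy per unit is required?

Required subsidy s = £7 per unit

At a buyer price of 125.5, quantity demanded is 391.5 − 1.5·125.5 = 203.25.
Sellers supply 203.25 only when they receive Ps with -525.5 + 5.5·Ps = 203.25, i.e. Ps = 132.5.
s = Ps − Pb = 132.5 − 125.5 = 7.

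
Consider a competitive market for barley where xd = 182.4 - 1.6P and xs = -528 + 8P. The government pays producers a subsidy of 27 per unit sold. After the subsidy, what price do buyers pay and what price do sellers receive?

Buyers pay 51.5; sellers receive 78.5

Pre-subsidy: 182.4 - 1.6P = -528 + 8P gives P* = 74, x* = 64.
With the subsidy, sellers receive Ps = Pb + 27 for each unit, where Pb is the price buyers pay.
Supply in terms of Pb becomes xs = -528 + 8(Pb + 27) = -312 + 8Pb. Setting this equal to demand: 182.4 - 1.6Pb = -312 + 8Pb, so Pb = 51.5.
Sellers receive Ps = 51.5 + 27 = 78.5; x' = 182.4 − 1.6·51.5 = 100.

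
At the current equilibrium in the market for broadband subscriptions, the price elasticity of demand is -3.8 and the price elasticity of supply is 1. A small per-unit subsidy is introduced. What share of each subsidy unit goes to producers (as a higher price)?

Producer share = 19/24

For a small subsidy around the equilibrium, the benefit split depends on the relative slopes, which at a point are proportional to the elasticities.
Buyer share = εs/(εs + |εd|) = 1/(1 + 3.8) = 5/24; seller share = |εd|/(εs + |εd|) = 19/24.
So producers capture 19/24 of the subsidy.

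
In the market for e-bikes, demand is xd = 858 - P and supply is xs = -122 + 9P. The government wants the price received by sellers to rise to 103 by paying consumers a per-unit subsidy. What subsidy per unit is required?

At a seller price of 103, quantity supplied is -122 + 9·103 = 805.
Buyers absorb 805 only when they pay Pb with 858 − 1·Pb = 805, i.e. Pb = 53.
s = Ps − Pb = 103 − 53 = 50.

Required subsidy s = 50 per unit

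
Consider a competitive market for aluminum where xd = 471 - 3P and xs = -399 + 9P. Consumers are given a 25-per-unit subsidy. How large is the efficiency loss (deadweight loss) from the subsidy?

Deadweight loss = 703.125

Pre-subsidy: 471 - 3P = -399 + 9P gives P* = 72.5, x* = 253.5.
With the rebate, buyers effectively pay Pb = Ps − 25, where Ps is the price sellers receive.
Demand in terms of Ps becomes xd = 471 − 3(Ps − 25) = 546 - 3Ps. Setting this equal to supply: 546 - 3Ps = -399 + 9Ps, so Ps = 78.75.
Buyers pay Pb = 78.75 − 25 = 53.75; x' = -399 + 9·78.75 = 309.75.
The subsidy expands output by 309.75 − 253.5 = 56.25 past the efficient level; on those units the gap between marginal cost and willingness to pay runs from 0 up to 25.
DWL = ½ × 25 × 56.25 = 703.125.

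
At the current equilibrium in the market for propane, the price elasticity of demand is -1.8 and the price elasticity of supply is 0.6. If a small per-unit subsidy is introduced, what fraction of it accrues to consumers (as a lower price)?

For a small subsidy around the equilibrium, the benefit split depends on the relative slopes, which at a point are proportional to the elasticities.
Buyer share = εs/(εs + |εd|) = 0.6/(0.6 + 1.8) = 0.25; seller share = |εd|/(εs + |εd|) = 0.75.

Consumer share = 0.25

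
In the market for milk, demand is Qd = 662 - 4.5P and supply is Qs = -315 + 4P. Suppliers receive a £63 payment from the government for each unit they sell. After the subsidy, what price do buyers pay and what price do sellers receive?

Buyers pay 1450/17; sellers receive 2521/17

Pre-subsidy: 662 - 4.5P = -315 + 4P gives P* = 1954/17, Q* = 2461/17.
With the subsidy, sellers receive Ps = Pb + 63 for each unit, where Pb is the price buyers pay.
Supply in terms of Pb becomes Qs = -315 + 4(Pb + 63) = -63 + 4Pb. Setting this equal to demand: 662 - 4.5Pb = -63 + 4Pb, so Pb = 1450/17.
Sellers receive Ps = 1450/17 + 63 = 2521/17; Q' = 662 − 4.5·(1450/17) = 4729/17.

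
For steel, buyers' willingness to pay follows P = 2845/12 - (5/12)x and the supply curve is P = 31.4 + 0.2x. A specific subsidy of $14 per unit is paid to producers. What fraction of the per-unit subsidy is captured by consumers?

Consumer share = 25/37

Pre-subsidy: 2845/12 - (5/12)x = 31.4 + 0.2x gives x* = 12341/37 and P* = 3630/37.
With the subsidy, sellers receive Ps = Pb + 14 for each unit, where Pb is the price buyers pay.
On the curves, Pb = 2845/12 - (5/12)x and Ps = 31.4 + 0.2x; the wedge Ps − Pb = 14 gives 31.4 + 0.2x − (2845/12 - (5/12)x) = 14, so x' = 13181/37.
Then Pb = 2845/12 − (5/12)·(13181/37) = 3280/37 and Ps = 31.4 + 0.2·(13181/37) = 3798/37.
Buyers' price falls by P* − Pb = 3630/37 − 3280/37 = 350/37; sellers' price rises by Ps − P* = 3798/37 − 3630/37 = 168/37.
So consumers capture (350/37)/14 = 25/37 of each unit of subsidy.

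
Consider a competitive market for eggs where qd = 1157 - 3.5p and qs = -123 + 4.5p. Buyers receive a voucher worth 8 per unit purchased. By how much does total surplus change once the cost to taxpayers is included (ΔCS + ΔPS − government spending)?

Pre-subsidy: 1157 - 3.5p = -123 + 4.5p gives p* = 160, q* = 597.
With the rebate, buyers effectively pay pb = ps − 8, where ps is the price sellers receive.
Demand in terms of ps becomes qd = 1157 − 3.5(ps − 8) = 1185 - 3.5ps. Setting this equal to supply: 1185 - 3.5ps = -123 + 4.5ps, so ps = 163.5.
Buyers pay pb = 163.5 − 8 = 155.5; q' = -123 + 4.5·163.5 = 612.75.
ΔCS = ½(597 + 612.75)(160 − 155.5) = 2721.9375; ΔPS = ½(597 + 612.75)(163.5 − 160) = 2117.0625.
Government spending = 8 × 612.75 = 4902.
Net change = 2721.9375 + 2117.0625 − 4902 = -63. The loss equals the DWL triangle ½·8·15.75.

Net change in total surplus = -63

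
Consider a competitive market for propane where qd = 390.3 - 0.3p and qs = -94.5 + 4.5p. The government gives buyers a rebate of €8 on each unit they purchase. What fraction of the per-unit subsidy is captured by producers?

Producer share = 0.0625

Pre-subsidy: 390.3 - 0.3p = -94.5 + 4.5p gives p* = 101, q* = 360.
With the rebate, buyers effectively pay pb = ps − 8, where ps is the price sellers receive.
Demand in terms of ps becomes qd = 390.3 − 0.3(ps − 8) = 392.7 - 0.3ps. Setting this equal to supply: 392.7 - 0.3ps = -94.5 + 4.5ps, so ps = 101.5.
Buyers pay pb = 101.5 − 8 = 93.5; q' = -94.5 + 4.5·101.5 = 362.25.
Buyers' price falls by p* − pb = 101 − 93.5 = 7.5; sellers' price rises by ps − p* = 101.5 − 101 = 0.5.
So producers capture 0.5/8 = 0.0625 of each unit of subsidy.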